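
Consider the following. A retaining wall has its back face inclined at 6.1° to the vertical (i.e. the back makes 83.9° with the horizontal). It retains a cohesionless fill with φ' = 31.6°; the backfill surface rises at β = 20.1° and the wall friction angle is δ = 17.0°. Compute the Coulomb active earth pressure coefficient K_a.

0.451

K_a = sin²(α+φ) / [sin²α · sin(α−δ) · (1 + √{sin(φ+δ)sin(φ−β) / (sin(α−δ)sin(α+β))})²].
With α = 83.9°, φ = 31.6°, δ = 17.0°, β = 20.1°: K_a = 0.4510.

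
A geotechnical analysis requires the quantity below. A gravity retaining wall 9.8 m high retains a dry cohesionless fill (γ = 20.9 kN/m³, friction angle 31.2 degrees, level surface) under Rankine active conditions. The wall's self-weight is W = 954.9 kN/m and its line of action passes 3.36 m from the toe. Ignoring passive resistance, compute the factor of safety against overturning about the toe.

K_a = tan²(45° − 31.2°/2) = 0.3175.
P_a = ½K_aγH² = 0.5×0.3175×20.9×9.8² = 318.6 kN/m, acting at H/3 = 3.267 m above the base.
Overturning moment M_o = P_a × H/3 = 318.6 × 3.267 = 1041.
Resisting moment M_r = W × 3.36 = 954.9 × 3.36 = 3208.
FS_overturning = M_r/M_o = 3208/1041 = 3.082.

3.08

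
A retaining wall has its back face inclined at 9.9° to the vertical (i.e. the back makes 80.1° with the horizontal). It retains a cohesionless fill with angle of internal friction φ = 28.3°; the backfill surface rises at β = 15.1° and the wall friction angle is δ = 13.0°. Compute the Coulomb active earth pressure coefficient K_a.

0.510

K_a = sin²(α+φ) / [sin²α · sin(α−δ) · (1 + √{sin(φ+δ)sin(φ−β) / (sin(α−δ)sin(α+β))})²].
With α = 80.1°, φ = 28.3°, δ = 13.0°, β = 15.1°: K_a = 0.5100.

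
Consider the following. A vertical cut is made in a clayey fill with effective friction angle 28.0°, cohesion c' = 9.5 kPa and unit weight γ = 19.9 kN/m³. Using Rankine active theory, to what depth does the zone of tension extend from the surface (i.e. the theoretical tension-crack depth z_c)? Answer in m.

1.59 m

K_a = tan²(45° − 28.0°/2) = 0.3610; √K_a = 0.6009.
The active pressure is zero where K_a γ z = 2c√K_a, so z_c = 2c/(γ√K_a) = 2×9.5/(19.9×0.6009) = 1.589 m.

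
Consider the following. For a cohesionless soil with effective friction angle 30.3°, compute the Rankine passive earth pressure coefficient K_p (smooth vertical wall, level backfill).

K_p = (1 + sin φ)/(1 − sin φ) = tan²(45° + 30.3°/2) = 3.037.

3.04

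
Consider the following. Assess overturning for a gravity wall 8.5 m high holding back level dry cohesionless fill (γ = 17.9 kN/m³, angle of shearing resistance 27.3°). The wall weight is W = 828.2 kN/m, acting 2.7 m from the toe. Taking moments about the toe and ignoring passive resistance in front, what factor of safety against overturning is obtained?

K_a = tan²(45° − 27.3°/2) = 0.3711.
P_a = ½K_aγH² = 0.5×0.3711×17.9×8.5² = 240.0 kN/m, acting at H/3 = 2.833 m above the base.
Overturning moment M_o = P_a × H/3 = 240.0 × 2.833 = 680.0.
Resisting moment M_r = W × 2.7 = 828.2 × 2.7 = 2236.
FS_overturning = M_r/M_o = 2236/680.0 = 3.289.

3.29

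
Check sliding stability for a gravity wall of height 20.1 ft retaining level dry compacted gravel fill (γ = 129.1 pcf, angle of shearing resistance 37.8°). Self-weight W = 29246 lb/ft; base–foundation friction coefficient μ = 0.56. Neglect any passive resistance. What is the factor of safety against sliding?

K_a = tan²(45° − 37.8°/2) = 0.2400.
P_a = ½K_aγH² = 0.5×0.2400×129.1×20.1² = 6259 lb/ft, acting at H/3 = 6.700 ft above the base.
FS_sliding = μW / P_a = 0.56×29246 / 6259 = 2.617.

2.62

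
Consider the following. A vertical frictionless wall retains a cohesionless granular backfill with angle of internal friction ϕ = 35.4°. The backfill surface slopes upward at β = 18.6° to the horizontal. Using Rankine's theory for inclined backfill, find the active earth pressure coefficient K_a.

0.307

K_a = cos β · (cos β − √(cos²β − cos²φ)) / (cos β + √(cos²β − cos²φ)).
cos β = 0.9478, cos φ = 0.8151, √(cos²β − cos²φ) = 0.4836.
K_a = 0.9478 × (0.9478 − 0.4836)/(0.9478 + 0.4836) = 0.3074.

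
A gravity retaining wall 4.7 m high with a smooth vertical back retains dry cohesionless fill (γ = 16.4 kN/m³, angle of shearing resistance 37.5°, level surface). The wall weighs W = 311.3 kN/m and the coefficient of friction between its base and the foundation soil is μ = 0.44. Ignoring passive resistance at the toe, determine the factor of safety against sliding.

3.11

K_a = tan²(45° − 37.5°/2) = 0.2432.
P_a = ½K_aγH² = 0.5×0.2432×16.4×4.7² = 44.05 kN/m, acting at H/3 = 1.567 m above the base.
FS_sliding = μW / P_a = 0.44×311.3 / 44.05 = 3.109.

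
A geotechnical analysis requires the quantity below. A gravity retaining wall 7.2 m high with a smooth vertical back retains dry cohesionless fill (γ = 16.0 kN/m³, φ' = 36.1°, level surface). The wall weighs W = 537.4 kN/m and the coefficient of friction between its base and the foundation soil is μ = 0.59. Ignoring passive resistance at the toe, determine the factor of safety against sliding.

K_a = tan²(45° − 36.1°/2) = 0.2585.
P_a = ½K_aγH² = 0.5×0.2585×16.0×7.2² = 107.2 kN/m, acting at H/3 = 2.400 m above the base.
FS_sliding = μW / P_a = 0.59×537.4 / 107.2 = 2.958.

2.96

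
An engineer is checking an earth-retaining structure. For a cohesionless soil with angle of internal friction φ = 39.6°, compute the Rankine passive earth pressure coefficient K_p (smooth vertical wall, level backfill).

4.52

K_p = (1 + sin φ)/(1 − sin φ) = tan²(45° + 39.6°/2) = 4.516.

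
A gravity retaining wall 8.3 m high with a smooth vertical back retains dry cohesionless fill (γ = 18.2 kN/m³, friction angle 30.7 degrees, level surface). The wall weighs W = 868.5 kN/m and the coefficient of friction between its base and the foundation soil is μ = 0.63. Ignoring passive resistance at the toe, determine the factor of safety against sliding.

K_a = tan²(45° − 30.7°/2) = 0.3240.
P_a = ½K_aγH² = 0.5×0.3240×18.2×8.3² = 203.1 kN/m, acting at H/3 = 2.767 m above the base.
FS_sliding = μW / P_a = 0.63×868.5 / 203.1 = 2.694.

2.69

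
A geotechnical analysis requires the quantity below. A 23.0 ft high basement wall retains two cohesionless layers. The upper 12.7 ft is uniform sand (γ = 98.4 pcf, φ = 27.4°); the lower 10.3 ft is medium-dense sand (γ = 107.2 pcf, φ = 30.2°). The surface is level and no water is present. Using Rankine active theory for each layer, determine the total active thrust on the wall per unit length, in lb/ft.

K_a1 = tan²(45°−27.4°/2) = 0.3697; K_a2 = tan²(45°−30.2°/2) = 0.3307.
Layer 1: σ at base = K_a1 γ₁ h₁ = 462.0 psf; P₁ = ½×462.0×12.7 = 2934.
Layer 2: σ_v at top = γ₁h₁ = 1250; σ_h top = K_a2×1250 = 413.2; σ_h base = K_a2×(1250+107.2×10.3) = 778.3.
P₂ = ½(413.2+778.3)×10.3 = 6136. Total P_a = 2934+6136 = 9070 lb/ft.

9070 lb/ft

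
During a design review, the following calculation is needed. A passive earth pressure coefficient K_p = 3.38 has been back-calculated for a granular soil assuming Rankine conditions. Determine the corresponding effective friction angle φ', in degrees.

K_p = (1+sin φ)/(1−sin φ) ⇒ sin φ = (K_p − 1)/(K_p + 1) = 0.5434.
φ = arcsin(0.5434) = 32.91°.

32.9°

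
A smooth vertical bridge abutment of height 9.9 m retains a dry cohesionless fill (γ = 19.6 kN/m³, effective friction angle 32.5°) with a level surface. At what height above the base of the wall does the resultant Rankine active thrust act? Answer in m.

K_a = 0.3010.
The pressure distribution is triangular, so the resultant acts at H/3 above the base = 9.9/3 = 3.300 m.

3.30 m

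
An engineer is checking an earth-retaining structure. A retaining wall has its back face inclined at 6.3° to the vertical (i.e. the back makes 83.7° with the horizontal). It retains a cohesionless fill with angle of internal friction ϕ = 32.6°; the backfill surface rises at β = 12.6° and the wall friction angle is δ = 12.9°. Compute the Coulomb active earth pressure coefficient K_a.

K_a = sin²(α+φ) / [sin²α · sin(α−δ) · (1 + √{sin(φ+δ)sin(φ−β) / (sin(α−δ)sin(α+β))})²].
With α = 83.7°, φ = 32.6°, δ = 12.9°, β = 12.6°: K_a = 0.3779.

0.378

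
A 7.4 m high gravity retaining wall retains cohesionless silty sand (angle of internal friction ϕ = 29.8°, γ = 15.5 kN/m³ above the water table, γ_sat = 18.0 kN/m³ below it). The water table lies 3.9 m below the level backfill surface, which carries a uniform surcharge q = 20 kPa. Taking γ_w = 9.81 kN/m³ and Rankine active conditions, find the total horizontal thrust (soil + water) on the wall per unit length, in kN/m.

237 kN/m

K_a = tan²(45° − φ/2) = 0.3360.
γ' = 18.0 − 9.81 = 8.190 kN/m³. h₂ = H − d_w = 3.5 m.
σ'_h: at surface K_a·q = 6.721; at WT K_a(q+γd_w) = 27.03; at base K_a(q+γd_w+γ'h₂) = 36.67 kPa.
P₁ = ½(6.721+27.03)×3.9 = 65.82; P₂ = ½(27.03+36.67)×3.5 = 111.5; P_w = ½γ_w h₂² = 60.09.
Total = 65.82+111.5+60.09 = 237.4 kN/m.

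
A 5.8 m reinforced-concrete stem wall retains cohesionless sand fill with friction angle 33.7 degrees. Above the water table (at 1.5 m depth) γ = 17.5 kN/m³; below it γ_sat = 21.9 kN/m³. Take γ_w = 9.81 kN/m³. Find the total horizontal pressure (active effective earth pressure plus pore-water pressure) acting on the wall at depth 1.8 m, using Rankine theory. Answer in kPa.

11.5 kPa

K_a = (1 − sin φ)/(1 + sin φ) = 0.2863.
γ' = 21.9 − 9.81 = 12.09 kN/m³.
Effective vertical stress at 1.8 m: σ'_v = 17.5×1.5 + 12.09×0.300 = 29.88 kPa.
σ'_h = K_a σ'_v = 0.2863 × 29.88 = 8.554 kPa; u = γ_w × 0.300 = 2.943 kPa.
Total σ_h = 8.554 + 2.943 = 11.50 kPa.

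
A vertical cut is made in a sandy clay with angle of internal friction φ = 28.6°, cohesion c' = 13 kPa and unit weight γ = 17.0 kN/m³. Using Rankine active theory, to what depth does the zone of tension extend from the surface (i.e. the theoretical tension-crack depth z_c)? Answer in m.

2.58 m

K_a = tan²(45° − 28.6°/2) = 0.3525; √K_a = 0.5938.
The active pressure is zero where K_a γ z = 2c√K_a, so z_c = 2c/(γ√K_a) = 2×13/(17.0×0.5938) = 2.576 m.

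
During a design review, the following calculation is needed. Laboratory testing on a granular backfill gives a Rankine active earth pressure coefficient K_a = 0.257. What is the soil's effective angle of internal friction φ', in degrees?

36.2°

K_a = tan²(45° − φ/2) ⇒ 45° − φ/2 = arctan(√0.257) = 26.88°.
φ = 2(45° − 26.88°) = 36.23°.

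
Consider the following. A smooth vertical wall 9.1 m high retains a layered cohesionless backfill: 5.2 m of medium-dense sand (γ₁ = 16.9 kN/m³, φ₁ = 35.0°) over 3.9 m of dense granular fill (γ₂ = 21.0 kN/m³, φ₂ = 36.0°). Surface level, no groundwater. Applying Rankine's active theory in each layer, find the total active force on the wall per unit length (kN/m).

192 kN/m

K_a1 = tan²(45°−35.0°/2) = 0.2710; K_a2 = tan²(45°−36.0°/2) = 0.2596.
Layer 1: σ at base = K_a1 γ₁ h₁ = 23.81 kPa; P₁ = ½×23.81×5.2 = 61.92.
Layer 2: σ_v at top = γ₁h₁ = 87.88; σ_h top = K_a2×87.88 = 22.82; σ_h base = K_a2×(87.88+21.0×3.9) = 44.08.
P₂ = ½(22.82+44.08)×3.9 = 130.4. Total P_a = 61.92+130.4 = 192.4 kN/m.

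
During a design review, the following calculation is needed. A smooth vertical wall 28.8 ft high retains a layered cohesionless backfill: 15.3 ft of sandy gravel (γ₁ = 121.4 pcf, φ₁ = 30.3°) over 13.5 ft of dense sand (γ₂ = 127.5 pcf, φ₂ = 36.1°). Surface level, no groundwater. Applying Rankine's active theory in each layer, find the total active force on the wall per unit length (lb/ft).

K_a1 = tan²(45°−30.3°/2) = 0.3293; K_a2 = tan²(45°−36.1°/2) = 0.2585.
Layer 1: σ at base = K_a1 γ₁ h₁ = 611.7 psf; P₁ = ½×611.7×15.3 = 4679.
Layer 2: σ_v at top = γ₁h₁ = 1857; σ_h top = K_a2×1857 = 480.1; σ_h base = K_a2×(1857+127.5×13.5) = 925.1.
P₂ = ½(480.1+925.1)×13.5 = 9485. Total P_a = 4679+9485 = 14160 lb/ft.

14200 lb/ft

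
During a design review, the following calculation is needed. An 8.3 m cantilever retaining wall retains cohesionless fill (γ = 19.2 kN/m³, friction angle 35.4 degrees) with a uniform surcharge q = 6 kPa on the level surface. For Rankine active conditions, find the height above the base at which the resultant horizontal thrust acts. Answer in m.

K_a = 0.2664.
Triangular part P₁ = ½K_aγH² = 176.2 at H/3 = 2.767 m; rectangular part P₂ = K_a q H = 13.27 at H/2 = 4.150 m.
ȳ = (P₁·2.767 + P₂·4.150)/(P₁+P₂) = 2.864 m.

2.86 m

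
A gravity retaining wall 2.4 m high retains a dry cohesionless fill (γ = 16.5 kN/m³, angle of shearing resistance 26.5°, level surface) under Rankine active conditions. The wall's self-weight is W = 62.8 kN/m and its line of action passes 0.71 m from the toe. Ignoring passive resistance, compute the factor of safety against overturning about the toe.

3.06

K_a = tan²(45° − 26.5°/2) = 0.3829.
P_a = ½K_aγH² = 0.5×0.3829×16.5×2.4² = 18.20 kN/m, acting at H/3 = 0.8000 m above the base.
Overturning moment M_o = P_a × H/3 = 18.20 × 0.8000 = 14.56.
Resisting moment M_r = W × 0.71 = 62.8 × 0.71 = 44.59.
FS_overturning = M_r/M_o = 44.59/14.56 = 3.063.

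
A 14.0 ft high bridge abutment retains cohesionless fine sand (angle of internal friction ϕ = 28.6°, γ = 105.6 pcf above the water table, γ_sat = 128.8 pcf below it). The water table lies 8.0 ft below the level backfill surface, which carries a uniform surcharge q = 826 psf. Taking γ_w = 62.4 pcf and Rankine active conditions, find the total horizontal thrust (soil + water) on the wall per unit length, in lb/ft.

8600 lb/ft

K_a = tan²(45° − φ/2) = 0.3525.
γ' = 128.8 − 62.4 = 66.40 pcf. h₂ = H − d_w = 6.0 ft.
σ'_h: at surface K_a·q = 291.2; at WT K_a(q+γd_w) = 589.0; at base K_a(q+γd_w+γ'h₂) = 729.5 psf.
P₁ = ½(291.2+589.0)×8.0 = 3521; P₂ = ½(589.0+729.5)×6.0 = 3956; P_w = ½γ_w h₂² = 1123.
Total = 3521+3956+1123 = 8600 lb/ft.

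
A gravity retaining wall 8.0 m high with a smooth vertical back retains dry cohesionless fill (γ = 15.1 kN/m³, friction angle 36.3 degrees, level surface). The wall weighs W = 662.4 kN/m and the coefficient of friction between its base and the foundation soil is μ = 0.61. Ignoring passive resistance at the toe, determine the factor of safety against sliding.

K_a = tan²(45° − 36.3°/2) = 0.2563.
P_a = ½K_aγH² = 0.5×0.2563×15.1×8.0² = 123.8 kN/m, acting at H/3 = 2.667 m above the base.
FS_sliding = μW / P_a = 0.61×662.4 / 123.8 = 3.263.

3.26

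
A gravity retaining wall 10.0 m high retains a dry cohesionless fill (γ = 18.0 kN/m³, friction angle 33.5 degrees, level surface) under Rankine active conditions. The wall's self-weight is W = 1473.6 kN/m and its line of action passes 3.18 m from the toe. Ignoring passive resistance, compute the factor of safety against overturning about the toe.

K_a = tan²(45° − 33.5°/2) = 0.2887.
P_a = ½K_aγH² = 0.5×0.2887×18.0×10.0² = 259.8 kN/m, acting at H/3 = 3.333 m above the base.
Overturning moment M_o = P_a × H/3 = 259.8 × 3.333 = 866.1.
Resisting moment M_r = W × 3.18 = 1473.6 × 3.18 = 4686.
FS_overturning = M_r/M_o = 4686/866.1 = 5.410.

5.41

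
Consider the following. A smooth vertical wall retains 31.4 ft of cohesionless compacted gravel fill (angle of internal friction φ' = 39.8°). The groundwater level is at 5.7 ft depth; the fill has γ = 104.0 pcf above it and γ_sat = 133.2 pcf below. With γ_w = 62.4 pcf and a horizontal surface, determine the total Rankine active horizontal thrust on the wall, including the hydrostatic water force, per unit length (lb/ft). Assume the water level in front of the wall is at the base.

29500 lb/ft

K_a = tan²(45° − φ/2) = 0.2194.
γ' = 133.2 − 62.4 = 70.80 pcf. Depth below WT = 25.7 ft.
σ'_h at WT = K_a γ d_w = 130.1 psf; at base = 130.1 + K_a γ' × 25.7 = 529.3 psf.
P₁ (0–5.7 ft) = ½×130.1×5.7 = 370.7. P₂ (5.7–31.4 ft) = ½(130.1+529.3)×25.7 = 8474.
P_w = ½ γ_w h₂² = 0.5×62.4×25.7² = 20610. Total = 370.7+8474+20610 = 29450 lb/ft.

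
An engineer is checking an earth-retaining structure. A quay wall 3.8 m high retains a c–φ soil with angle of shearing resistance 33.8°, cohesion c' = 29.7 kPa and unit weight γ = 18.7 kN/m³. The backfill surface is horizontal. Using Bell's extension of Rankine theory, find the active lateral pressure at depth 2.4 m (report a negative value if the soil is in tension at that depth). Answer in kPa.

-18.9 kPa

K_a = (1 − sin φ)/(1 + sin φ) = 0.2851.
σ_a = K_a γ z − 2c√K_a = 0.2851×18.7×2.4 − 2×29.7×0.5340 = -18.92 kPa.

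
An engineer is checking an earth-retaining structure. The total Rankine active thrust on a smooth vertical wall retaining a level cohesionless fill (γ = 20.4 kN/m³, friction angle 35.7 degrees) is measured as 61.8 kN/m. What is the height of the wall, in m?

K_a = 0.2630. P_a = ½ K_a γ H² ⇒ H = √(2P_a/(K_a γ)).
H = √(2×61.8/(0.2630×20.4)) = 4.800 m.

4.80 m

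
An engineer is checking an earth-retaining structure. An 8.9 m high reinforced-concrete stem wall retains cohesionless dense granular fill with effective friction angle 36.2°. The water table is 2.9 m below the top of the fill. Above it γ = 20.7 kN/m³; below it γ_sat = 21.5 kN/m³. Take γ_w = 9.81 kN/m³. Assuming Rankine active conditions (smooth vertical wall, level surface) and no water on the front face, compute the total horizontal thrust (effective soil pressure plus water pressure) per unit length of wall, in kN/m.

K_a = tan²(45° − φ/2) = 0.2574.
γ' = 21.5 − 9.81 = 11.69 kN/m³. Depth below WT = 6.0 m.
σ'_h at WT = K_a γ d_w = 15.45 kPa; at base = 15.45 + K_a γ' × 6.0 = 33.50 kPa.
P₁ (0–2.9 m) = ½×15.45×2.9 = 22.40. P₂ (2.9–8.9 m) = ½(15.45+33.50)×6.0 = 146.9.
P_w = ½ γ_w h₂² = 0.5×9.81×6.0² = 176.6. Total = 22.40+146.9+176.6 = 345.8 kN/m.

346 kN/m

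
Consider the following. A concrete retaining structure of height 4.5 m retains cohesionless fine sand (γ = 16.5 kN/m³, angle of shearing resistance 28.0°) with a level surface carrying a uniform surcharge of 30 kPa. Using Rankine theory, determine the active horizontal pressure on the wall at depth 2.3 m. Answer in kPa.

24.5 kPa

K_a = (1 − sin φ)/(1 + sin φ) = 0.3610.
σ_v = γz + q = 16.5 × 2.3 + 30 = 67.95 kPa.
σ_h = K_a σ_v = 0.3610 × 67.95 = 24.53 kPa.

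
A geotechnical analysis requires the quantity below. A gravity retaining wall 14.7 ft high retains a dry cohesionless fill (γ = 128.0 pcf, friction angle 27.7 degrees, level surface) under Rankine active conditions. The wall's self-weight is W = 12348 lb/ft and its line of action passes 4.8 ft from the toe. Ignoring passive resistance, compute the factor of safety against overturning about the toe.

K_a = tan²(45° − 27.7°/2) = 0.3653.
P_a = ½K_aγH² = 0.5×0.3653×128.0×14.7² = 5052 lb/ft, acting at H/3 = 4.900 ft above the base.
Overturning moment M_o = P_a × H/3 = 5052 × 4.900 = 24760.
Resisting moment M_r = W × 4.8 = 12348 × 4.8 = 59270.
FS_overturning = M_r/M_o = 59270/24760 = 2.394.

2.39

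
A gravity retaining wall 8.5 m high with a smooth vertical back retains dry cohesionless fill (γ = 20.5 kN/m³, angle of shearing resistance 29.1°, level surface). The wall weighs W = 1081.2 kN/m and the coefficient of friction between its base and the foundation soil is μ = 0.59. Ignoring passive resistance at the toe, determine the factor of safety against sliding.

K_a = tan²(45° − 29.1°/2) = 0.3456.
P_a = ½K_aγH² = 0.5×0.3456×20.5×8.5² = 255.9 kN/m, acting at H/3 = 2.833 m above the base.
FS_sliding = μW / P_a = 0.59×1081.2 / 255.9 = 2.492.

2.49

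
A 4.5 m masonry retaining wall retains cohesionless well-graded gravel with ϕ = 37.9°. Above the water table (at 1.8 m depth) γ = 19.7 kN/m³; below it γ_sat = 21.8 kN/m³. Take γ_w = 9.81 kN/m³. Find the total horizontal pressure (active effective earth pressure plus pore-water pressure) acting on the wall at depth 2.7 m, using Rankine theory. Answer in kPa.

K_a = (1 − sin φ)/(1 + sin φ) = 0.2389.
γ' = 21.8 − 9.81 = 11.99 kN/m³.
Effective vertical stress at 2.7 m: σ'_v = 19.7×1.8 + 11.99×0.900 = 46.25 kPa.
σ'_h = K_a σ'_v = 0.2389 × 46.25 = 11.05 kPa; u = γ_w × 0.900 = 8.829 kPa.
Total σ_h = 11.05 + 8.829 = 19.88 kPa.

19.9 kPa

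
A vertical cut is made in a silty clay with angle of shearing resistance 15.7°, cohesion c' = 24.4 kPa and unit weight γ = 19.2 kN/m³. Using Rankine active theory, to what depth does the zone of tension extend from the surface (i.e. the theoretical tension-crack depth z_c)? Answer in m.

K_a = tan²(45° − 15.7°/2) = 0.5741; √K_a = 0.7577.
The active pressure is zero where K_a γ z = 2c√K_a, so z_c = 2c/(γ√K_a) = 2×24.4/(19.2×0.7577) = 3.355 m.

3.35 m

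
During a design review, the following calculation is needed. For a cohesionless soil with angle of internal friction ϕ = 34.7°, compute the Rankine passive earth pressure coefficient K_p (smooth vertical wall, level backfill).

3.64

K_p = (1 + sin φ)/(1 − sin φ) = tan²(45° + 34.7°/2) = 3.643.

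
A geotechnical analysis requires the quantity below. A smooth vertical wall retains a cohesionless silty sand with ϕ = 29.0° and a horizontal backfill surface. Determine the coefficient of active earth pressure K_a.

K_a = tan²(45° − φ/2) = tan²(30.50°) = 0.3470.

0.347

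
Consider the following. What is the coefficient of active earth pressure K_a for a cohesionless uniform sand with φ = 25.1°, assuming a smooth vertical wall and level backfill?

K_a = (1 − sin φ)/(1 + sin φ) = (1 − sin 25.1°)/(1 + sin 25.1°) = 0.4043.

0.404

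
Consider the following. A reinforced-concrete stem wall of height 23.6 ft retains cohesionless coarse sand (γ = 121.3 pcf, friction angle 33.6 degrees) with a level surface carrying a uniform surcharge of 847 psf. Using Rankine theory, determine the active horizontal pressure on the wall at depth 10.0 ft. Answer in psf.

592 psf

K_a = (1 − sin φ)/(1 + sin φ) = 0.2875.
σ_v = γz + q = 121.3 × 10.0 + 847 = 2060 psf.
σ_h = K_a σ_v = 0.2875 × 2060 = 592.3 psf.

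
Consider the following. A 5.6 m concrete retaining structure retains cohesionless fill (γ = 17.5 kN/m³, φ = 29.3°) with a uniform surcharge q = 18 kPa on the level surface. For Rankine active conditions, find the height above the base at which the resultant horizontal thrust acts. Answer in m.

K_a = 0.3428.
Triangular part P₁ = ½K_aγH² = 94.07 at H/3 = 1.867 m; rectangular part P₂ = K_a q H = 34.56 at H/2 = 2.800 m.
ȳ = (P₁·1.867 + P₂·2.800)/(P₁+P₂) = 2.117 m.

2.12 m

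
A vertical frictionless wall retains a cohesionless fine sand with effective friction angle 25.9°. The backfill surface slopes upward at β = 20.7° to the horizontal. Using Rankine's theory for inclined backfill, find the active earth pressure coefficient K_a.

K_a = cos β · (cos β − √(cos²β − cos²φ)) / (cos β + √(cos²β − cos²φ)).
cos β = 0.9354, cos φ = 0.8996, √(cos²β − cos²φ) = 0.2566.
K_a = 0.9354 × (0.9354 − 0.2566)/(0.9354 + 0.2566) = 0.5327.

0.533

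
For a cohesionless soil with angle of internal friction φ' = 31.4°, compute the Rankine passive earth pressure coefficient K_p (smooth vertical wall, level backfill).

3.18

K_p = (1 + sin φ)/(1 − sin φ) = tan²(45° + 31.4°/2) = 3.175.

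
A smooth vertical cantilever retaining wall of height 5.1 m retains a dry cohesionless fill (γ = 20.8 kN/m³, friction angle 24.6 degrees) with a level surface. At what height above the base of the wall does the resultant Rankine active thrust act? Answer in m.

1.70 m

K_a = 0.4121.
The pressure distribution is triangular, so the resultant acts at H/3 above the base = 5.1/3 = 1.700 m.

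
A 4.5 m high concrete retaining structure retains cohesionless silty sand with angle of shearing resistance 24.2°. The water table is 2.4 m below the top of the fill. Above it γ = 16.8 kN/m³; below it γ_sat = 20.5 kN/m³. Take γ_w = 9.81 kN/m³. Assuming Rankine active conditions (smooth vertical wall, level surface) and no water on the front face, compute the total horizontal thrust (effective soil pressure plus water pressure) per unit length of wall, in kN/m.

K_a = tan²(45° − φ/2) = 0.4185.
γ' = 20.5 − 9.81 = 10.69 kN/m³. Depth below WT = 2.1 m.
σ'_h at WT = K_a γ d_w = 16.87 kPa; at base = 16.87 + K_a γ' × 2.1 = 26.27 kPa.
P₁ (0–2.4 m) = ½×16.87×2.4 = 20.25. P₂ (2.4–4.5 m) = ½(16.87+26.27)×2.1 = 45.30.
P_w = ½ γ_w h₂² = 0.5×9.81×2.1² = 21.63. Total = 20.25+45.30+21.63 = 87.18 kN/m.

87.2 kN/m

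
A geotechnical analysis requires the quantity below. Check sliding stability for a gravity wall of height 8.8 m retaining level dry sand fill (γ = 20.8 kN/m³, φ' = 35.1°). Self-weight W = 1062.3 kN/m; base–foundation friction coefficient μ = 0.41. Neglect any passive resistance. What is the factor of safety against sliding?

K_a = tan²(45° − 35.1°/2) = 0.2698.
P_a = ½K_aγH² = 0.5×0.2698×20.8×8.8² = 217.3 kN/m, acting at H/3 = 2.933 m above the base.
FS_sliding = μW / P_a = 0.41×1062.3 / 217.3 = 2.004.

2.00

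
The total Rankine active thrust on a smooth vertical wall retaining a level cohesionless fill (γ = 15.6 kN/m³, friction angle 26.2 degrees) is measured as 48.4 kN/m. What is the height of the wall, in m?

4.00 m

K_a = 0.3874. P_a = ½ K_a γ H² ⇒ H = √(2P_a/(K_a γ)).
H = √(2×48.4/(0.3874×15.6)) = 4.002 m.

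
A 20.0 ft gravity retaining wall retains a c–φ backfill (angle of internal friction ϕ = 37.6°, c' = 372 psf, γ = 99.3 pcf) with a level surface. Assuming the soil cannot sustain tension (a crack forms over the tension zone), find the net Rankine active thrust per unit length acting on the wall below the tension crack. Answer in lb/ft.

K_a = 0.2421; √K_a = 0.4921.
Tension-crack depth z_c = 2c/(γ√K_a) = 2×372/(99.3×0.4921) = 15.23 ft.
σ_a at base = K_a γ H − 2c√K_a = 0.2421×99.3×20.0 − 2×372×0.4921 = 114.8 psf.
P_a = ½ × 114.8 × (H − z_c) = 0.5×114.8×4.773 = 273.9 lb/ft.

274 lb/ft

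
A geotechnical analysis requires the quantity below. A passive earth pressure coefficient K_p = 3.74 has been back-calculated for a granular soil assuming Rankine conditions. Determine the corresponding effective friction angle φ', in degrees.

K_p = (1+sin φ)/(1−sin φ) ⇒ sin φ = (K_p − 1)/(K_p + 1) = 0.5781.
φ = arcsin(0.5781) = 35.31°.

35.3°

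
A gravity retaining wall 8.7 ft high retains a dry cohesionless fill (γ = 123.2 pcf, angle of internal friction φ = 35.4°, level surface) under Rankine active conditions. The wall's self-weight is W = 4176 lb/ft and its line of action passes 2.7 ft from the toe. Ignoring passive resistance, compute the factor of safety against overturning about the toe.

K_a = tan²(45° − 35.4°/2) = 0.2664.
P_a = ½K_aγH² = 0.5×0.2664×123.2×8.7² = 1242 lb/ft, acting at H/3 = 2.900 ft above the base.
Overturning moment M_o = P_a × H/3 = 1242 × 2.900 = 3602.
Resisting moment M_r = W × 2.7 = 4176 × 2.7 = 11280.
FS_overturning = M_r/M_o = 11280/3602 = 3.130.

3.13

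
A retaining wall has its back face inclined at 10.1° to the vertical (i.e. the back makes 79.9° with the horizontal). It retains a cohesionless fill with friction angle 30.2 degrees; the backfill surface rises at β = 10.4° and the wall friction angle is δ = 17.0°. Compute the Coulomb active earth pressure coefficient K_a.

0.438

K_a = sin²(α+φ) / [sin²α · sin(α−δ) · (1 + √{sin(φ+δ)sin(φ−β) / (sin(α−δ)sin(α+β))})²].
With α = 79.9°, φ = 30.2°, δ = 17.0°, β = 10.4°: K_a = 0.4375.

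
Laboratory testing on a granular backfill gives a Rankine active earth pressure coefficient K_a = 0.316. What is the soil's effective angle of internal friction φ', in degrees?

31.3°

K_a = tan²(45° − φ/2) ⇒ 45° − φ/2 = arctan(√0.316) = 29.34°.
φ = 2(45° − 29.34°) = 31.32°.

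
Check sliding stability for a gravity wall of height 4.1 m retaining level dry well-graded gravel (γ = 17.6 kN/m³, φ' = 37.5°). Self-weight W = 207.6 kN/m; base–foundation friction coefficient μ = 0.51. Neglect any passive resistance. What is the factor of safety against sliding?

2.94

K_a = tan²(45° − 37.5°/2) = 0.2432.
P_a = ½K_aγH² = 0.5×0.2432×17.6×4.1² = 35.97 kN/m, acting at H/3 = 1.367 m above the base.
FS_sliding = μW / P_a = 0.51×207.6 / 35.97 = 2.943.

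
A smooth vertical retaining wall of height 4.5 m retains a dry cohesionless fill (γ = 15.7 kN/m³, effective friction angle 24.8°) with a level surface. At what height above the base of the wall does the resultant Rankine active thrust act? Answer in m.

K_a = 0.4090.
The pressure distribution is triangular, so the resultant acts at H/3 above the base = 4.5/3 = 1.500 m.

1.50 m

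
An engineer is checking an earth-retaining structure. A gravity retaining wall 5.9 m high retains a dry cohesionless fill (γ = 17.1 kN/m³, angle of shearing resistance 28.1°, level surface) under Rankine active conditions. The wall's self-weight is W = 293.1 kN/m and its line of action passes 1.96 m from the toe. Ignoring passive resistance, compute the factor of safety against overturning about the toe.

K_a = tan²(45° − 28.1°/2) = 0.3596.
P_a = ½K_aγH² = 0.5×0.3596×17.1×5.9² = 107.0 kN/m, acting at H/3 = 1.967 m above the base.
Overturning moment M_o = P_a × H/3 = 107.0 × 1.967 = 210.5.
Resisting moment M_r = W × 1.96 = 293.1 × 1.96 = 574.5.
FS_overturning = M_r/M_o = 574.5/210.5 = 2.729.

2.73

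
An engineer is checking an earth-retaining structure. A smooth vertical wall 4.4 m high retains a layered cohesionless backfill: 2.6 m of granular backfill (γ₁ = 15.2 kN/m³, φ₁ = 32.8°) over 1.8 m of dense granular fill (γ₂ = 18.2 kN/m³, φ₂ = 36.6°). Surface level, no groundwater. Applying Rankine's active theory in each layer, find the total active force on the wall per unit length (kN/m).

K_a1 = tan²(45°−32.8°/2) = 0.2973; K_a2 = tan²(45°−36.6°/2) = 0.2530.
Layer 1: σ at base = K_a1 γ₁ h₁ = 11.75 kPa; P₁ = ½×11.75×2.6 = 15.27.
Layer 2: σ_v at top = γ₁h₁ = 39.52; σ_h top = K_a2×39.52 = 9.997; σ_h base = K_a2×(39.52+18.2×1.8) = 18.28.
P₂ = ½(9.997+18.28)×1.8 = 25.45. Total P_a = 15.27+25.45 = 40.72 kN/m.

40.7 kN/m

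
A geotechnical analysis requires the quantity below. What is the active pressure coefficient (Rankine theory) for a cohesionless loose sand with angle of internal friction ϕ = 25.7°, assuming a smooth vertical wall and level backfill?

0.395

K_a = tan²(45° − φ/2) = tan²(32.15°) = 0.3950.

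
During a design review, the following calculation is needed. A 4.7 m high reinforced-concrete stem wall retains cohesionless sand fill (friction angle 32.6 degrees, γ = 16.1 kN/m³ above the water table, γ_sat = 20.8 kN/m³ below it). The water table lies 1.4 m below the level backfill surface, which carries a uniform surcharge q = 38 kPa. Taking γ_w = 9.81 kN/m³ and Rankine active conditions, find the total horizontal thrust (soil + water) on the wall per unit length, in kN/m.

152 kN/m

K_a = tan²(45° − φ/2) = 0.2997.
γ' = 20.8 − 9.81 = 10.99 kN/m³. h₂ = H − d_w = 3.3 m.
σ'_h: at surface K_a·q = 11.39; at WT K_a(q+γd_w) = 18.15; at base K_a(q+γd_w+γ'h₂) = 29.02 kPa.
P₁ = ½(11.39+18.15)×1.4 = 20.68; P₂ = ½(18.15+29.02)×3.3 = 77.82; P_w = ½γ_w h₂² = 53.42.
Total = 20.68+77.82+53.42 = 151.9 kN/m.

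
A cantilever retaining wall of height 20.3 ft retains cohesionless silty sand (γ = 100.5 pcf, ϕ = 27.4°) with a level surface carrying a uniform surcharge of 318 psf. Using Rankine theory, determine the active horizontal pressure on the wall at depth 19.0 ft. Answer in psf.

823 psf

K_a = (1 − sin φ)/(1 + sin φ) = 0.3697.
σ_v = γz + q = 100.5 × 19.0 + 318 = 2228 psf.
σ_h = K_a σ_v = 0.3697 × 2228 = 823.5 psf.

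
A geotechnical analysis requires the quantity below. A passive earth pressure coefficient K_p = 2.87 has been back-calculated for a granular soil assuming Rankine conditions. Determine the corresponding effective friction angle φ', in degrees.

28.9°

K_p = (1+sin φ)/(1−sin φ) ⇒ sin φ = (K_p − 1)/(K_p + 1) = 0.4832.
φ = arcsin(0.4832) = 28.89°.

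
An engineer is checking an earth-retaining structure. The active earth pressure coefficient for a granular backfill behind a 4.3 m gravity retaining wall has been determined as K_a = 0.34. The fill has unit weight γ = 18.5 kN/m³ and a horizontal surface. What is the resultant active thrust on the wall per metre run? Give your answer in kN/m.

58.2 kN/m

P = ½ K_a γ H² = 0.5 × 0.34 × 18.5 × 4.3² = 58.15 kN/m.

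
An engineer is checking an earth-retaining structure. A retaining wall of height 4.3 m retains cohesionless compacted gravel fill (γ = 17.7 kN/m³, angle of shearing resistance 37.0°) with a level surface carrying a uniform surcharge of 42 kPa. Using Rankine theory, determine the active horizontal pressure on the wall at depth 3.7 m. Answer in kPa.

K_a = (1 − sin φ)/(1 + sin φ) = 0.2486.
σ_v = γz + q = 17.7 × 3.7 + 42 = 107.5 kPa.
σ_h = K_a σ_v = 0.2486 × 107.5 = 26.72 kPa.

26.7 kPa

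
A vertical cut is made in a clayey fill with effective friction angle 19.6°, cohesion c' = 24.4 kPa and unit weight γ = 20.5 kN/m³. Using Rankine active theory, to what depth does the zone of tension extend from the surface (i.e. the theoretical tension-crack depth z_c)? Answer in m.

3.37 m

K_a = tan²(45° − 19.6°/2) = 0.4976; √K_a = 0.7054.
The active pressure is zero where K_a γ z = 2c√K_a, so z_c = 2c/(γ√K_a) = 2×24.4/(20.5×0.7054) = 3.375 m.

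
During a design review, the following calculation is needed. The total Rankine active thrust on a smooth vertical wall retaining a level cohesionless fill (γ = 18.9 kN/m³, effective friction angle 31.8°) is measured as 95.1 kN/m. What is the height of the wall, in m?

K_a = 0.3098. P_a = ½ K_a γ H² ⇒ H = √(2P_a/(K_a γ)).
H = √(2×95.1/(0.3098×18.9)) = 5.699 m.

5.70 m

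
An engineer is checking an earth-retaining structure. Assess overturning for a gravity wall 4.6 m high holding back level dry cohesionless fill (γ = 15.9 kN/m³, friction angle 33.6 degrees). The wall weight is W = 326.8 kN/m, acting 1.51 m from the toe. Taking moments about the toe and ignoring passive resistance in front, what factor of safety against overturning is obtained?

6.65

K_a = tan²(45° − 33.6°/2) = 0.2875.
P_a = ½K_aγH² = 0.5×0.2875×15.9×4.6² = 48.36 kN/m, acting at H/3 = 1.533 m above the base.
Overturning moment M_o = P_a × H/3 = 48.36 × 1.533 = 74.16.
Resisting moment M_r = W × 1.51 = 326.8 × 1.51 = 493.5.
FS_overturning = M_r/M_o = 493.5/74.16 = 6.654.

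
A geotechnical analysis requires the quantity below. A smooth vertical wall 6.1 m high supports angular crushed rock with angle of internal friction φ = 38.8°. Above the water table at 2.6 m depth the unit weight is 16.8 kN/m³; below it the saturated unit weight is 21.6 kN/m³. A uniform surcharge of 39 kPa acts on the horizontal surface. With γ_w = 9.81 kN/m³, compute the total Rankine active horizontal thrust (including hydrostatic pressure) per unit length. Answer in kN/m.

179 kN/m

K_a = tan²(45° − φ/2) = 0.2296.
γ' = 21.6 − 9.81 = 11.79 kN/m³. h₂ = H − d_w = 3.5 m.
σ'_h: at surface K_a·q = 8.953; at WT K_a(q+γd_w) = 18.98; at base K_a(q+γd_w+γ'h₂) = 28.45 kPa.
P₁ = ½(8.953+18.98)×2.6 = 36.31; P₂ = ½(18.98+28.45)×3.5 = 83.01; P_w = ½γ_w h₂² = 60.09.
Total = 36.31+83.01+60.09 = 179.4 kN/m.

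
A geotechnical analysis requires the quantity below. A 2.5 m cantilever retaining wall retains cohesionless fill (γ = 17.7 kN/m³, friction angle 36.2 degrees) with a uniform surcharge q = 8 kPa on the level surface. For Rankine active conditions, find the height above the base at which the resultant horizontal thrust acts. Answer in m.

0.944 m

K_a = 0.2574.
Triangular part P₁ = ½K_aγH² = 14.24 at H/3 = 0.8333 m; rectangular part P₂ = K_a q H = 5.148 at H/2 = 1.250 m.
ȳ = (P₁·0.8333 + P₂·1.250)/(P₁+P₂) = 0.9440 m.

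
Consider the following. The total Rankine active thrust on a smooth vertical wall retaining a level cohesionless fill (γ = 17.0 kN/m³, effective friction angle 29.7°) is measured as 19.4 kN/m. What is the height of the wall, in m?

2.60 m

K_a = 0.3374. P_a = ½ K_a γ H² ⇒ H = √(2P_a/(K_a γ)).
H = √(2×19.4/(0.3374×17.0)) = 2.601 m.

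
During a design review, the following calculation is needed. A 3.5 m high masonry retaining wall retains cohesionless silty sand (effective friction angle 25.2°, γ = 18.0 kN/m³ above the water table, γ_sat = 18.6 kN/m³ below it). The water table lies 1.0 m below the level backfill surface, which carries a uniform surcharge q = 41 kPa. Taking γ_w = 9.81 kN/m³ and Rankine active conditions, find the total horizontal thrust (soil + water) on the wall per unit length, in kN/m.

121 kN/m

K_a = tan²(45° − φ/2) = 0.4027.
γ' = 18.6 − 9.81 = 8.790 kN/m³. h₂ = H − d_w = 2.5 m.
σ'_h: at surface K_a·q = 16.51; at WT K_a(q+γd_w) = 23.76; at base K_a(q+γd_w+γ'h₂) = 32.61 kPa.
P₁ = ½(16.51+23.76)×1.0 = 20.14; P₂ = ½(23.76+32.61)×2.5 = 70.47; P_w = ½γ_w h₂² = 30.66.
Total = 20.14+70.47+30.66 = 121.3 kN/m.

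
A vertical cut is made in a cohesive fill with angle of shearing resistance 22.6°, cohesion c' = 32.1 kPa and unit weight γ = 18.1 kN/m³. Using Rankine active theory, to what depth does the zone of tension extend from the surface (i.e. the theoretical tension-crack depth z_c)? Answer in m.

K_a = tan²(45° − 22.6°/2) = 0.4448; √K_a = 0.6669.
The active pressure is zero where K_a γ z = 2c√K_a, so z_c = 2c/(γ√K_a) = 2×32.1/(18.1×0.6669) = 5.318 m.

5.32 m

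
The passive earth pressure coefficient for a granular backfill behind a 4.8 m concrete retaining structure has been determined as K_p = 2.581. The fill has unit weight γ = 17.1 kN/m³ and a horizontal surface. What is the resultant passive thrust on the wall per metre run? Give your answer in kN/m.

508 kN/m

P = ½ K_p γ H² = 0.5 × 2.581 × 17.1 × 4.8² = 508.4 kN/m.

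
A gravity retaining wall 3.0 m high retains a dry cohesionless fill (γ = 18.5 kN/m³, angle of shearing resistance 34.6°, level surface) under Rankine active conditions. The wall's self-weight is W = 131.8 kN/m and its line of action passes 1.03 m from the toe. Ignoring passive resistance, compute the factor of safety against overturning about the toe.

5.92

K_a = tan²(45° − 34.6°/2) = 0.2756.
P_a = ½K_aγH² = 0.5×0.2756×18.5×3.0² = 22.95 kN/m, acting at H/3 = 1.000 m above the base.
Overturning moment M_o = P_a × H/3 = 22.95 × 1.000 = 22.95.
Resisting moment M_r = W × 1.03 = 131.8 × 1.03 = 135.8.
FS_overturning = M_r/M_o = 135.8/22.95 = 5.916.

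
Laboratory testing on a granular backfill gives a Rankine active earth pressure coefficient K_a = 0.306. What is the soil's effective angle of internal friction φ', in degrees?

32.1°

K_a = tan²(45° − φ/2) ⇒ 45° − φ/2 = arctan(√0.306) = 28.95°.
φ = 2(45° − 28.95°) = 32.10°.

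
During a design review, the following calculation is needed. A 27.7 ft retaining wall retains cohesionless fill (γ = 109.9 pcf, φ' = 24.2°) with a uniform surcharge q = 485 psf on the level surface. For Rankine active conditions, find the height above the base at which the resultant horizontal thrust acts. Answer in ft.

K_a = 0.4185.
Triangular part P₁ = ½K_aγH² = 17650 at H/3 = 9.233 ft; rectangular part P₂ = K_a q H = 5623 at H/2 = 13.85 ft.
ȳ = (P₁·9.233 + P₂·13.85)/(P₁+P₂) = 10.35 ft.

10.3 ft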